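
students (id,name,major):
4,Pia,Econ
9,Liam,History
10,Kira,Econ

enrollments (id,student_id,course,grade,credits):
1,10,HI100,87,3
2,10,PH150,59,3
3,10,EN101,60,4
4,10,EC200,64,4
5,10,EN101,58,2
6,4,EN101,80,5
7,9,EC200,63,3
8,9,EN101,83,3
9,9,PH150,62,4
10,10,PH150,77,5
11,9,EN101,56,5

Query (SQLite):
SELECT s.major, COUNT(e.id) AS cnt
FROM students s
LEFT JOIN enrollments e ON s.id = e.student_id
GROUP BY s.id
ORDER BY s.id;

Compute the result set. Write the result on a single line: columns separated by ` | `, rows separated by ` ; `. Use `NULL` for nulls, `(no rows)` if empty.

Econ | 1 ; History | 4 ; Econ | 6

LEFT JOIN keeps every students row; unmatched ones get NULL for enrollments columns.
Group by students.id and compute COUNT(e.id). COUNT(col) of an all-NULL group is 0.
  4: ids {6} → COUNT(e.id)=1
  9: ids {7, 8, 9, 11} → COUNT(e.id)=4
  10: ids {1, 2, 3, 4, 5, 10} → COUNT(e.id)=6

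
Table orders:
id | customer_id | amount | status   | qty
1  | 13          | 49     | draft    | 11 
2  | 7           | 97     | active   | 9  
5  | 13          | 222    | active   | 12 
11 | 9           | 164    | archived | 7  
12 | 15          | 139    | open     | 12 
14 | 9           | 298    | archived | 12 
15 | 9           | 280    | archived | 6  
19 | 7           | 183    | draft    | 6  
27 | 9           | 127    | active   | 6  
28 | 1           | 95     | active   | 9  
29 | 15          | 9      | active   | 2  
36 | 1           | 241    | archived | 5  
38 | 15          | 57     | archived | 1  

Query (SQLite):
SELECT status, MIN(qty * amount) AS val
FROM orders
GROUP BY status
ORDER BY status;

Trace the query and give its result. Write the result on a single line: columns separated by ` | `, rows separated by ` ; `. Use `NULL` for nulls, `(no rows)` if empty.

active | 18 ; archived | 57 ; draft | 539 ; open | 1668

For each row compute qty * amount.
Group by status; take MIN of the expression per group.
  active: ids {2, 5, 27, 28, 29} → MIN(qty * amount)=18
  archived: ids {11, 14, 15, 36, 38} → MIN(qty * amount)=57
  draft: ids {1, 19} → MIN(qty * amount)=539
  open: ids {12} → MIN(qty * amount)=1668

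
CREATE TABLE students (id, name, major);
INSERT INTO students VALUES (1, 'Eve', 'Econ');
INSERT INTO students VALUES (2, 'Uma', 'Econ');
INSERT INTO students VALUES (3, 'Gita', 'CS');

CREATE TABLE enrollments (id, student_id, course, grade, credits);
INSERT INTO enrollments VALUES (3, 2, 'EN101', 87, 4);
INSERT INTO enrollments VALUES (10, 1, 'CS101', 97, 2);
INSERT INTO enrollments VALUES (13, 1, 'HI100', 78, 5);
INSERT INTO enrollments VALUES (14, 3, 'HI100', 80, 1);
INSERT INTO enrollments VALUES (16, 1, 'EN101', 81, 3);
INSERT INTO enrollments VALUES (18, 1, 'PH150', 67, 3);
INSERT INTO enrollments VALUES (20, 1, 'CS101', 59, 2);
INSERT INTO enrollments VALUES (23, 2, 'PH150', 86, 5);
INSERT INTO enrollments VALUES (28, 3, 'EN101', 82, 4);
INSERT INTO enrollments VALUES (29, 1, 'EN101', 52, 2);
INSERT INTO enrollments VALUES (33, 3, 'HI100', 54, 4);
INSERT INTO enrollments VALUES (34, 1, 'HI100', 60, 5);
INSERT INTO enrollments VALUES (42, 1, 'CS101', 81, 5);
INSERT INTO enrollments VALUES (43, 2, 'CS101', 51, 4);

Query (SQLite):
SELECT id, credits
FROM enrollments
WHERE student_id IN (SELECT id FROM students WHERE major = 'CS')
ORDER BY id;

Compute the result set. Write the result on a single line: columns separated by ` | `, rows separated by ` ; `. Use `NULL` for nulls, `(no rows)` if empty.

14 | 1 ; 28 | 4 ; 33 | 4

Inner query: students.id where major = 'CS'.
Outer: keep enrollments rows whose student_id is in that set.
Inner query → {3}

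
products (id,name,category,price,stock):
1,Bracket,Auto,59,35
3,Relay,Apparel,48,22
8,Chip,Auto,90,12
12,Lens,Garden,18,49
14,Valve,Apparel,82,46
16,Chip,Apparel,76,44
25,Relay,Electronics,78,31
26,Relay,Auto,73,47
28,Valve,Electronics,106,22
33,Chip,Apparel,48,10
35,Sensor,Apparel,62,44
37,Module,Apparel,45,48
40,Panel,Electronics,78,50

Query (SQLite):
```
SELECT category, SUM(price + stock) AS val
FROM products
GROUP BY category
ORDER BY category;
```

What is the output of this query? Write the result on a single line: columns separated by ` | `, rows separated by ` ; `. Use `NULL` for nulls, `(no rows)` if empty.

For each row compute price + stock.
Group by category; take SUM of the expression per group.
  Apparel: ids {3, 14, 16, 33, 35, 37} → SUM(price + stock)=575
  Auto: ids {1, 8, 26} → SUM(price + stock)=316
  Electronics: ids {25, 28, 40} → SUM(price + stock)=365
  Garden: ids {12} → SUM(price + stock)=67

Apparel | 575 ; Auto | 316 ; Electronics | 365 ; Garden | 67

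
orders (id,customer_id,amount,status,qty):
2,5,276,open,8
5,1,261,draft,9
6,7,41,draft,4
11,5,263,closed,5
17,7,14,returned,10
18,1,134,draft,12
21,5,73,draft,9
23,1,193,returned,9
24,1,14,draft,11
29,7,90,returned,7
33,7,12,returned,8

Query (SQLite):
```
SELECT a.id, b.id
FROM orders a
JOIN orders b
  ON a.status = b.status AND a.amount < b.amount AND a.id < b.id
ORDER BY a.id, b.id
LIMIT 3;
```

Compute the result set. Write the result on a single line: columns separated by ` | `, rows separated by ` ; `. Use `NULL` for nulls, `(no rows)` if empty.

6 | 18 ; 6 | 21 ; 17 | 23

Pairs (a,b) with same status, a.amount < b.amount, a.id < b.id.
status groups: closed:{11} draft:{5,6,18,21,24} open:{2} returned:{17,23,29,33}
Ordered by (a.id, b.id); first 3.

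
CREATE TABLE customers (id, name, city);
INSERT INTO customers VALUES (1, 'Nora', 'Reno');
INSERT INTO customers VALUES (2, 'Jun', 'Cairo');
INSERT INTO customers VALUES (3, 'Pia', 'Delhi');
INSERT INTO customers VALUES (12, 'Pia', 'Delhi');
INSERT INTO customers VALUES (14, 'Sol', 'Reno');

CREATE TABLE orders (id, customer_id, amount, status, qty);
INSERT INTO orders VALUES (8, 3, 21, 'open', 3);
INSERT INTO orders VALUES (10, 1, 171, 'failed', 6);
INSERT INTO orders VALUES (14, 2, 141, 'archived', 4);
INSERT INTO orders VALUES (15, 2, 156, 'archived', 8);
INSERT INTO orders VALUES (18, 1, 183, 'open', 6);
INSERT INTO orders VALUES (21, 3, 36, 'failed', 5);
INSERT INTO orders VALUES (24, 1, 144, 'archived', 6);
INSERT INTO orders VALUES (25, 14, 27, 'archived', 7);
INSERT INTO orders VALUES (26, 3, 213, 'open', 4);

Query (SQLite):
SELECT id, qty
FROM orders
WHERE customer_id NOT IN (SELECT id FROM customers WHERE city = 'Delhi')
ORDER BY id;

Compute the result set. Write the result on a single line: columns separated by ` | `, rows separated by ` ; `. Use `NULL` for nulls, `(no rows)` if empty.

10 | 6 ; 14 | 4 ; 15 | 8 ; 18 | 6 ; 24 | 6 ; 25 | 7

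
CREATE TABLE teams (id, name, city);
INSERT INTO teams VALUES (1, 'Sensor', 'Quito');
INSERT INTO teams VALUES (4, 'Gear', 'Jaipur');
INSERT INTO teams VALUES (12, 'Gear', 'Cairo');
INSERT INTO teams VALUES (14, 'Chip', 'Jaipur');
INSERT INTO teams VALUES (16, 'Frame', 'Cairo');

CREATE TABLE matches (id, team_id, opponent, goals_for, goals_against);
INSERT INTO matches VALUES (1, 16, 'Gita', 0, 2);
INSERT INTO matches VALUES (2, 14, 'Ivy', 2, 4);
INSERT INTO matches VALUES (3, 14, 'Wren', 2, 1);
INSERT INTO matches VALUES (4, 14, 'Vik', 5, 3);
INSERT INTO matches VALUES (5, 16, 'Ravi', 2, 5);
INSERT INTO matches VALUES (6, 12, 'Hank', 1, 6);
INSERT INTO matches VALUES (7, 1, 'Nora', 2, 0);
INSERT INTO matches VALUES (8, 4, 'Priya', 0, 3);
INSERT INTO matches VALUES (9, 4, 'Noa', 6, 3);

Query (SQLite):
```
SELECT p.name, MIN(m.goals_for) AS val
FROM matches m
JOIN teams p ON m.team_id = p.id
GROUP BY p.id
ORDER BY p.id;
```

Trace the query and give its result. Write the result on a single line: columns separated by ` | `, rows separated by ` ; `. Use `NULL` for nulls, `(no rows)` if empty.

Sensor | 2 ; Gear | 0 ; Gear | 1 ; Chip | 2 ; Frame | 0

Join each matches row to its teams via team_id.
Group joined rows by teams.id; compute MIN(m.goals_for) per group.
  1: ids {7} → MIN(m.goals_for)=2
  4: ids {8, 9} → MIN(m.goals_for)=0
  12: ids {6} → MIN(m.goals_for)=1
  14: ids {2, 3, 4} → MIN(m.goals_for)=2
  16: ids {1, 5} → MIN(m.goals_for)=0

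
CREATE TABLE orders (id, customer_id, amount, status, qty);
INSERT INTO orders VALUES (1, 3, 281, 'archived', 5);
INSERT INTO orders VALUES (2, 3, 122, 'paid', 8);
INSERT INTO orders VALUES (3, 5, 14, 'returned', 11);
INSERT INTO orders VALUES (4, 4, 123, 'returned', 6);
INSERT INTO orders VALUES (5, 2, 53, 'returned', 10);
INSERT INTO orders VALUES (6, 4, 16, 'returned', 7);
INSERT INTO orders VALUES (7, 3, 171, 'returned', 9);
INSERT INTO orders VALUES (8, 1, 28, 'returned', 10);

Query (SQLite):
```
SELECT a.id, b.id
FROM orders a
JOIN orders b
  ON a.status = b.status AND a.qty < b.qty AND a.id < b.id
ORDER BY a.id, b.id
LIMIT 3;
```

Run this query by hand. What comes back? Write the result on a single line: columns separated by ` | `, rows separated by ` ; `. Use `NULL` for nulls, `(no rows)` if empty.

4 | 5 ; 4 | 6 ; 4 | 7

Pairs (a,b) with same status, a.qty < b.qty, a.id < b.id.
status groups: archived:{1} paid:{2} returned:{3,4,5,6,7,8}
Ordered by (a.id, b.id); first 3.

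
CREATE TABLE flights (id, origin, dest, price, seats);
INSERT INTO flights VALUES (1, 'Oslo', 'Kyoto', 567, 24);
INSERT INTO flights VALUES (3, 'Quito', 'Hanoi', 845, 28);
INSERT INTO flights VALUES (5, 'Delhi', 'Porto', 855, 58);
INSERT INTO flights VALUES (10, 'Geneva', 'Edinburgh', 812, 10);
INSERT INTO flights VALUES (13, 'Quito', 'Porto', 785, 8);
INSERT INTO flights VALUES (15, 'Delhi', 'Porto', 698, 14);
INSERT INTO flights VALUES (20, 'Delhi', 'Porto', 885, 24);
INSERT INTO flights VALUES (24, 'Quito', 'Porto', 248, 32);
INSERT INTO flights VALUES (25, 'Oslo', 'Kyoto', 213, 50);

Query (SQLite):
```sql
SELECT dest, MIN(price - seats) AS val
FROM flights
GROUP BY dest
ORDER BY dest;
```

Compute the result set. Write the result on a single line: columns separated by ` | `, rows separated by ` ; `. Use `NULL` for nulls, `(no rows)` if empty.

Edinburgh | 802 ; Hanoi | 817 ; Kyoto | 163 ; Porto | 216

For each row compute price - seats.
Group by dest; take MIN of the expression per group.
  Edinburgh: ids {10} → MIN(price - seats)=802
  Hanoi: ids {3} → MIN(price - seats)=817
  Kyoto: ids {1, 25} → MIN(price - seats)=163
  Porto: ids {5, 13, 15, 20, 24} → MIN(price - seats)=216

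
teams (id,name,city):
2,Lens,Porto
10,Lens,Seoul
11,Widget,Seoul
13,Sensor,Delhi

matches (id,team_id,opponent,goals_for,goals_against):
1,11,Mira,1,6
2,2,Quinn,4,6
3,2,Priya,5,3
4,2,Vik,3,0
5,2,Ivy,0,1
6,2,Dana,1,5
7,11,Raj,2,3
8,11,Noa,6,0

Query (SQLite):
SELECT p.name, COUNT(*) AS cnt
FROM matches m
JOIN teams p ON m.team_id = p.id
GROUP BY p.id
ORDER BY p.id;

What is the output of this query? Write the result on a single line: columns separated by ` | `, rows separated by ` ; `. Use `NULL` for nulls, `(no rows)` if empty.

Join each matches row to its teams via team_id.
Group joined rows by teams.id; compute COUNT(*) per group.
  2: ids {2, 3, 4, 5, 6} → COUNT(*)=5
  11: ids {1, 7, 8} → COUNT(*)=3

Lens | 5 ; Widget | 3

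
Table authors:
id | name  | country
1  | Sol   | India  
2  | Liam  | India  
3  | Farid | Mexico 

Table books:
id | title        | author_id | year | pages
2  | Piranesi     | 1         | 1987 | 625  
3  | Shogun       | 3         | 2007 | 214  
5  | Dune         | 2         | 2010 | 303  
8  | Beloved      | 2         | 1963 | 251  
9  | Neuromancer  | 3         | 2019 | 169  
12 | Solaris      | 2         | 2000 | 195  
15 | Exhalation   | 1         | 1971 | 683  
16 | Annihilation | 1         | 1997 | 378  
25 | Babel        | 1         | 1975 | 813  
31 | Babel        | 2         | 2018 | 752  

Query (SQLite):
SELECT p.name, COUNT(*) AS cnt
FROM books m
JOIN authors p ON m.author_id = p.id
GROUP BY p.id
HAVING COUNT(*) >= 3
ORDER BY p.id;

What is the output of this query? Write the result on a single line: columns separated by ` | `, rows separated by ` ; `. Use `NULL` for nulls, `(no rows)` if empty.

Join each books row to its authors via author_id.
Group joined rows by authors.id; compute COUNT(*) per group.
HAVING: keep groups with count ≥ 3.
  1: ids {2, 15, 16, 25} → COUNT(*)=4
  2: ids {5, 8, 12, 31} → COUNT(*)=4
  3: ids {3, 9} → COUNT(*)=2

Sol | 4 ; Liam | 4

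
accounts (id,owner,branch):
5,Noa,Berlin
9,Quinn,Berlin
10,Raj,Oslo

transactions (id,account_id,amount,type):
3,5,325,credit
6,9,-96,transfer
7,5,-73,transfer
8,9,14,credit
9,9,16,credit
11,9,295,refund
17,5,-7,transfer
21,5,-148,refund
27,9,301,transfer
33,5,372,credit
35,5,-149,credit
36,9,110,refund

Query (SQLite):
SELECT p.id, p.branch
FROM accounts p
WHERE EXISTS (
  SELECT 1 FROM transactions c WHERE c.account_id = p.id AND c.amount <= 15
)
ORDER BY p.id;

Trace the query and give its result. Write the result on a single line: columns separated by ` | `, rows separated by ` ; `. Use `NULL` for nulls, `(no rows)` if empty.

5 | Berlin ; 9 | Berlin

For each accounts row, check whether any transactions with matching account_id has amount <= 15.
Keep rows where that is true.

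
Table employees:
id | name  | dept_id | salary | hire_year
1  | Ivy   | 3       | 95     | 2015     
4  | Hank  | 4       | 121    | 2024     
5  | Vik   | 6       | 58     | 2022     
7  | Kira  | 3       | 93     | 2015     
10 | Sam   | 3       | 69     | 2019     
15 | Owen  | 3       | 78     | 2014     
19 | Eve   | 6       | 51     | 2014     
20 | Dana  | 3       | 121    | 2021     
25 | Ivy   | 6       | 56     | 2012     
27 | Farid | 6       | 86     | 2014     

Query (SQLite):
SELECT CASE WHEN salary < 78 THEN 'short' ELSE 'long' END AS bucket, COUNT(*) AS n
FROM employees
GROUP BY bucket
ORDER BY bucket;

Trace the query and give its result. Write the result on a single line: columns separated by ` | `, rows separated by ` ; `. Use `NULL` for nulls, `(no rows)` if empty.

long | 6 ; short | 4

Bucket rows by salary < 78 → 'short' else 'long'; count each bucket.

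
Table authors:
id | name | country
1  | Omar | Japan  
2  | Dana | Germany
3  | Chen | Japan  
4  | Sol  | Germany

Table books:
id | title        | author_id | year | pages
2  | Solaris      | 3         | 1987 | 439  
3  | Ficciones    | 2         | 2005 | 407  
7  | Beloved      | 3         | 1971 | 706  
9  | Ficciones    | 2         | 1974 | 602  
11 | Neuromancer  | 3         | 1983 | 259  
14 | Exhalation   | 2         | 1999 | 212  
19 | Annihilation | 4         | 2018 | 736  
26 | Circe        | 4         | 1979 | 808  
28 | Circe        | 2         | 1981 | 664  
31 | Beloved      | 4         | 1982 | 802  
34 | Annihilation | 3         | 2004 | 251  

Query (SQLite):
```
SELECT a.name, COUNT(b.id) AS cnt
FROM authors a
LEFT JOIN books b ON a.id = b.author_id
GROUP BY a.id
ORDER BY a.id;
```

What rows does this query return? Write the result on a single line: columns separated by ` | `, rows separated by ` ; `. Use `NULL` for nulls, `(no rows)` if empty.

LEFT JOIN keeps every authors row; unmatched ones get NULL for books columns.
Group by authors.id and compute COUNT(b.id). COUNT(col) of an all-NULL group is 0.
  1: ids {—} → COUNT(b.id)=0
  2: ids {3, 9, 14, 28} → COUNT(b.id)=4
  3: ids {2, 7, 11, 34} → COUNT(b.id)=4
  4: ids {19, 26, 31} → COUNT(b.id)=3

Omar | 0 ; Dana | 4 ; Chen | 4 ; Sol | 3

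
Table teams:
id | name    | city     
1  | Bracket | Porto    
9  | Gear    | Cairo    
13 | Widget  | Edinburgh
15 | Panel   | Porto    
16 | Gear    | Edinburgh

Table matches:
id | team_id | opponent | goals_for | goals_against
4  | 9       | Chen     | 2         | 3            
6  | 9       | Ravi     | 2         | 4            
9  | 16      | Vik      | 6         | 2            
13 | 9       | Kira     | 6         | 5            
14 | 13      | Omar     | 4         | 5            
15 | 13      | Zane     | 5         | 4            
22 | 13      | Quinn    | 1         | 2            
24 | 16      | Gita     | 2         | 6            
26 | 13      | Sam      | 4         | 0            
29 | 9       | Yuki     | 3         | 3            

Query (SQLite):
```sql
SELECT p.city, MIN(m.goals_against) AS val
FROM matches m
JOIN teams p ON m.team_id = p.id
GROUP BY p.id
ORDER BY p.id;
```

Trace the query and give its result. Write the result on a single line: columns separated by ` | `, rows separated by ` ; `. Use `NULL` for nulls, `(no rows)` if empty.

Join each matches row to its teams via team_id.
Group joined rows by teams.id; compute MIN(m.goals_against) per group.
  9: ids {4, 6, 13, 29} → MIN(m.goals_against)=3
  13: ids {14, 15, 22, 26} → MIN(m.goals_against)=0
  16: ids {9, 24} → MIN(m.goals_against)=2

Cairo | 3 ; Edinburgh | 0 ; Edinburgh | 2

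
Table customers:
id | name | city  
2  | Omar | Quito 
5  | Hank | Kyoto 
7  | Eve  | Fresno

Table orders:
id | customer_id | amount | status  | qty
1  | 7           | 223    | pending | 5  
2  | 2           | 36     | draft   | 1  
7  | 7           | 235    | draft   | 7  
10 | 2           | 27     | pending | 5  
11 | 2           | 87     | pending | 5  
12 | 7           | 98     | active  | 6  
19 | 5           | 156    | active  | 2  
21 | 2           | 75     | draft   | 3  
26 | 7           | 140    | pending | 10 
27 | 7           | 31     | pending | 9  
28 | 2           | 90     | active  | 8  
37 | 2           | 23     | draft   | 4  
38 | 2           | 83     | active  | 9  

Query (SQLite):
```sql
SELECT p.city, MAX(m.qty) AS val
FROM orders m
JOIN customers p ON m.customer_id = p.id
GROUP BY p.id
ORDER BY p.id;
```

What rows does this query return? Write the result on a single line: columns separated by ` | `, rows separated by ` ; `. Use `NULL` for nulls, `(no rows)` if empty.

Join each orders row to its customers via customer_id.
Group joined rows by customers.id; compute MAX(m.qty) per group.
  2: ids {2, 10, 11, 21, 28, 37, 38} → MAX(m.qty)=9
  5: ids {19} → MAX(m.qty)=2
  7: ids {1, 7, 12, 26, 27} → MAX(m.qty)=10

Quito | 9 ; Kyoto | 2 ; Fresno | 10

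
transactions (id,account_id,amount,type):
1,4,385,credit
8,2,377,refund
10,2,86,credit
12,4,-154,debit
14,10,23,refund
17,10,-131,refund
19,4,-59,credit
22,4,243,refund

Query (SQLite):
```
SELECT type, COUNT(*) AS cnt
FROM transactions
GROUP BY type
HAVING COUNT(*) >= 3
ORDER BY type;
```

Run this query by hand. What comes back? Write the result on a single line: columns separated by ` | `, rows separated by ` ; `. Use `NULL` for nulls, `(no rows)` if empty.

credit | 3 ; refund | 4

Partition transactions by type; compute COUNT(*) within each group.
HAVING: keep groups with count ≥ 3.
  credit: ids {1, 10, 19} → COUNT(*)=3
  debit: ids {12} → COUNT(*)=1
  refund: ids {8, 14, 17, 22} → COUNT(*)=4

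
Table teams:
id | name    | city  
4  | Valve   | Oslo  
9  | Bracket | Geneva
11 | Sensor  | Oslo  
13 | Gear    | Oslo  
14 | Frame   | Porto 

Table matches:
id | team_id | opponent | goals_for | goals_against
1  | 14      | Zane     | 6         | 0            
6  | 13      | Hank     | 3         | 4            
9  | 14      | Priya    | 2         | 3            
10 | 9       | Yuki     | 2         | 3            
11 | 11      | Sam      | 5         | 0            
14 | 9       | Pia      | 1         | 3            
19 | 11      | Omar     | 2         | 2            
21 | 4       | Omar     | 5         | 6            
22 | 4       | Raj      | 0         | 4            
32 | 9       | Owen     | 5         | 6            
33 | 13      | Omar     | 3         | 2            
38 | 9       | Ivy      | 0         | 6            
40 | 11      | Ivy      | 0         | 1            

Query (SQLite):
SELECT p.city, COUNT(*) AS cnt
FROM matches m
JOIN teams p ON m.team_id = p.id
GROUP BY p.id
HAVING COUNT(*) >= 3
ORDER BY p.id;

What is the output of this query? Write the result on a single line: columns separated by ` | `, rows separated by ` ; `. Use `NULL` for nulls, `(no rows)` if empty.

Geneva | 4 ; Oslo | 3

Join each matches row to its teams via team_id.
Group joined rows by teams.id; compute COUNT(*) per group.
HAVING: keep groups with count ≥ 3.
  4: ids {21, 22} → COUNT(*)=2
  9: ids {10, 14, 32, 38} → COUNT(*)=4
  11: ids {11, 19, 40} → COUNT(*)=3
  13: ids {6, 33} → COUNT(*)=2
  14: ids {1, 9} → COUNT(*)=2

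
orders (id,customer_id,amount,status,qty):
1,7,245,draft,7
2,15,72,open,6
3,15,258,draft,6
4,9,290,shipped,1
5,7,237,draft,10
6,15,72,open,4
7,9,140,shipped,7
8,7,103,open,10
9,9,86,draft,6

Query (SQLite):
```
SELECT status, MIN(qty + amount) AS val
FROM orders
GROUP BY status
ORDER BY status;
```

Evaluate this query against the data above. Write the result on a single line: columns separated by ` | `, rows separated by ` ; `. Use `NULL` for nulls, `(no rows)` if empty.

draft | 92 ; open | 76 ; shipped | 147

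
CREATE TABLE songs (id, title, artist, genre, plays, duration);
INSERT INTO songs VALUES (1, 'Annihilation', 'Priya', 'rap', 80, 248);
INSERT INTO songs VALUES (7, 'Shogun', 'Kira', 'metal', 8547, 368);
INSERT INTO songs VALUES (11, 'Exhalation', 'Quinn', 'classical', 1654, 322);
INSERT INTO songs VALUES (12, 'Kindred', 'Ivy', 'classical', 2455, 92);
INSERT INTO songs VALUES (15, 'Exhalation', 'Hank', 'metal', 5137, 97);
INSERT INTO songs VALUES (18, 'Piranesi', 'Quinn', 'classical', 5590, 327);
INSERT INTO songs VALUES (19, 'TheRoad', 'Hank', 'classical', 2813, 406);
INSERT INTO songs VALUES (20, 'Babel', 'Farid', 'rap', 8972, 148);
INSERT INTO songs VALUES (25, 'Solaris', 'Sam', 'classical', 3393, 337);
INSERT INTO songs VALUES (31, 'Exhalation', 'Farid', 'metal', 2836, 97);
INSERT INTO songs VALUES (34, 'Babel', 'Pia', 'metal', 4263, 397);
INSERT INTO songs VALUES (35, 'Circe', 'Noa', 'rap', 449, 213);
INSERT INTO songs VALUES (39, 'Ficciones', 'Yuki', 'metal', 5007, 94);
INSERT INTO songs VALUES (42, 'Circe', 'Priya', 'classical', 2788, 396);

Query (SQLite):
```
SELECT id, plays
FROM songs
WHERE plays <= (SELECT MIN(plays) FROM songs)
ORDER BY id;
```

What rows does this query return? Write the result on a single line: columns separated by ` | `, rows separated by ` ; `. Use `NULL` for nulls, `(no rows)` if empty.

1 | 80

Scalar subquery: MIN(plays) over all songs rows = 80.
Keep rows where plays <= that value.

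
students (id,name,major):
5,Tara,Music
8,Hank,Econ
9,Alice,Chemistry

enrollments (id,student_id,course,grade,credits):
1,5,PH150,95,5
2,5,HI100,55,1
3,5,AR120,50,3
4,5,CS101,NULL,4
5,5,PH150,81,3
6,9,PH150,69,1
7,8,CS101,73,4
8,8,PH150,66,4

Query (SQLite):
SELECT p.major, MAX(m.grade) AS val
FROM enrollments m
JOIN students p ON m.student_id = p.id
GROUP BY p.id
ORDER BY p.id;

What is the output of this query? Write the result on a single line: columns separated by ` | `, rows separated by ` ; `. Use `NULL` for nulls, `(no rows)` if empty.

Music | 95 ; Econ | 73 ; Chemistry | 69

Join each enrollments row to its students via student_id.
Group joined rows by students.id; compute MAX(m.grade) per group.
  5: ids {1, 2, 3, 4, 5} → MAX(m.grade)=95
  8: ids {7, 8} → MAX(m.grade)=73
  9: ids {6} → MAX(m.grade)=69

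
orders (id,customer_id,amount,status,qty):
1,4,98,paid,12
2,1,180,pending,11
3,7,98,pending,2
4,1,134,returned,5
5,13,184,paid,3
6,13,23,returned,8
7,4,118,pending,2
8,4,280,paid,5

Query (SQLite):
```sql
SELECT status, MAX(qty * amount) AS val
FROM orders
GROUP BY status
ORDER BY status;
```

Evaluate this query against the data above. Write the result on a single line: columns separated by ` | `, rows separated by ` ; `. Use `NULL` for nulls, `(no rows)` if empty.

paid | 1400 ; pending | 1980 ; returned | 670

For each row compute qty * amount.
Group by status; take MAX of the expression per group.
  paid: ids {1, 5, 8} → MAX(qty * amount)=1400
  pending: ids {2, 3, 7} → MAX(qty * amount)=1980
  returned: ids {4, 6} → MAX(qty * amount)=670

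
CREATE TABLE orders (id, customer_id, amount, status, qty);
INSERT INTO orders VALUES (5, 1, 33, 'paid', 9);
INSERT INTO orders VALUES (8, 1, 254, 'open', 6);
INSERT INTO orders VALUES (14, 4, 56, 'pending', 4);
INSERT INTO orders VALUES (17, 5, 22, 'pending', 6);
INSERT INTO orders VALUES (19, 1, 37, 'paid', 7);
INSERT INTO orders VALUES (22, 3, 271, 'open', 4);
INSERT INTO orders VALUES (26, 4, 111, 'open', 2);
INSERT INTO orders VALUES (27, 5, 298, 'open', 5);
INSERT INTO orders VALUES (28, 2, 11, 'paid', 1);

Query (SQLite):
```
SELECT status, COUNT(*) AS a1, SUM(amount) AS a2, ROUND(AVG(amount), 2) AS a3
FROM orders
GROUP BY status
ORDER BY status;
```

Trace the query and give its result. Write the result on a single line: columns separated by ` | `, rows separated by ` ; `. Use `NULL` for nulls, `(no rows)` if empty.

open | 4 | 934 | 233.5 ; paid | 3 | 81 | 27 ; pending | 2 | 78 | 39

Group orders by status.
Per group compute: COUNT(*), SUM(amount), ROUND(AVG(amount), 2).
  open: ids {8, 22, 26, 27} → COUNT(*)=4, SUM(amount)=934, ROUND(AVG(amount), 2)=233.5
  paid: ids {5, 19, 28} → COUNT(*)=3, SUM(amount)=81, ROUND(AVG(amount), 2)=27
  pending: ids {14, 17} → COUNT(*)=2, SUM(amount)=78, ROUND(AVG(amount), 2)=39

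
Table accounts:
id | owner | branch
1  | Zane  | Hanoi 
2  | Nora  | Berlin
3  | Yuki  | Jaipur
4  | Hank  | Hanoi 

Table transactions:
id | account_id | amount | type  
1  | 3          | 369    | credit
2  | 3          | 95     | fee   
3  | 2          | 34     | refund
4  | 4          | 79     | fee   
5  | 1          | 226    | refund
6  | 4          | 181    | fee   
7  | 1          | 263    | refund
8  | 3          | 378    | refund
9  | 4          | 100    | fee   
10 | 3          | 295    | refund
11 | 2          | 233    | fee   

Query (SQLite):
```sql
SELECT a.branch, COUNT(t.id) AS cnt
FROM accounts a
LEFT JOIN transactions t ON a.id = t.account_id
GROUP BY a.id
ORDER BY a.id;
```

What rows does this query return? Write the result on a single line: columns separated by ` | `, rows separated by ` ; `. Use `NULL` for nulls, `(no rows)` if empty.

Hanoi | 2 ; Berlin | 2 ; Jaipur | 4 ; Hanoi | 3

LEFT JOIN keeps every accounts row; unmatched ones get NULL for transactions columns.
Group by accounts.id and compute COUNT(t.id). COUNT(col) of an all-NULL group is 0.
  1: ids {5, 7} → COUNT(t.id)=2
  2: ids {3, 11} → COUNT(t.id)=2
  3: ids {1, 2, 8, 10} → COUNT(t.id)=4
  4: ids {4, 6, 9} → COUNT(t.id)=3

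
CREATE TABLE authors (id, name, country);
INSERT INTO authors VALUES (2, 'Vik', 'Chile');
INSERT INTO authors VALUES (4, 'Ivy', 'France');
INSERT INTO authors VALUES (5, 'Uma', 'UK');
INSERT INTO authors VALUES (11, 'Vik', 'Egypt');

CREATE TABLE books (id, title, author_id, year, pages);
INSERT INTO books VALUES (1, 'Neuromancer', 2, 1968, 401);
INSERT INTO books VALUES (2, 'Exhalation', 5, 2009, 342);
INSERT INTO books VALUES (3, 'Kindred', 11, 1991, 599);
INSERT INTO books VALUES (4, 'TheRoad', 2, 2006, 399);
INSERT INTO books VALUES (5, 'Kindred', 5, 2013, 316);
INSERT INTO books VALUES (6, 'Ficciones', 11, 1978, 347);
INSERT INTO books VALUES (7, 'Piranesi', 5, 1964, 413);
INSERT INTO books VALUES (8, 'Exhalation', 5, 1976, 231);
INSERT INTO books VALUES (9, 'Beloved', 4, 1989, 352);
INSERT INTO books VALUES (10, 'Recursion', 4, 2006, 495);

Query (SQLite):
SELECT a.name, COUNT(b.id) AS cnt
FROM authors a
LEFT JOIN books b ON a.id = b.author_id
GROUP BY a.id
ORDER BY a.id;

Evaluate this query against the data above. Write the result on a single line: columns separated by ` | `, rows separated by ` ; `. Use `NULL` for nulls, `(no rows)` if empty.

LEFT JOIN keeps every authors row; unmatched ones get NULL for books columns.
Group by authors.id and compute COUNT(b.id). COUNT(col) of an all-NULL group is 0.
  2: ids {1, 4} → COUNT(b.id)=2
  4: ids {9, 10} → COUNT(b.id)=2
  5: ids {2, 5, 7, 8} → COUNT(b.id)=4
  11: ids {3, 6} → COUNT(b.id)=2

Vik | 2 ; Ivy | 2 ; Uma | 4 ; Vik | 2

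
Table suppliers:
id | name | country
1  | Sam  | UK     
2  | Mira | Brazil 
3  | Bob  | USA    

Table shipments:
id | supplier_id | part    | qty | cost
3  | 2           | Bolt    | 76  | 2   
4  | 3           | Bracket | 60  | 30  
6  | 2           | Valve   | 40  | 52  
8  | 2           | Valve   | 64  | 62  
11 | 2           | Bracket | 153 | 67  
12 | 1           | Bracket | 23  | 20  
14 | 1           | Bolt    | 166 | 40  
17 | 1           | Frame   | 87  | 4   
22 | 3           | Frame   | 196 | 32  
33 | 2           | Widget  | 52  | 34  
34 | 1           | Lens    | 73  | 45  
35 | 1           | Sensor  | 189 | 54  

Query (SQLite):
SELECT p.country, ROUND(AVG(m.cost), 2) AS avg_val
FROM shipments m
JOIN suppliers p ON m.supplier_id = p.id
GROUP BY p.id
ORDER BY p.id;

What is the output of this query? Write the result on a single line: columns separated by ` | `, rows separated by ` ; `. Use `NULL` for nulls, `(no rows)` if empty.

UK | 32.6 ; Brazil | 43.4 ; USA | 31

Join each shipments row to its suppliers via supplier_id.
Group joined rows by suppliers.id; compute ROUND(AVG(m.cost), 2) per group.
  1: ids {12, 14, 17, 34, 35} → ROUND(AVG(m.cost), 2)=32.6
  2: ids {3, 6, 8, 11, 33} → ROUND(AVG(m.cost), 2)=43.4
  3: ids {4, 22} → ROUND(AVG(m.cost), 2)=31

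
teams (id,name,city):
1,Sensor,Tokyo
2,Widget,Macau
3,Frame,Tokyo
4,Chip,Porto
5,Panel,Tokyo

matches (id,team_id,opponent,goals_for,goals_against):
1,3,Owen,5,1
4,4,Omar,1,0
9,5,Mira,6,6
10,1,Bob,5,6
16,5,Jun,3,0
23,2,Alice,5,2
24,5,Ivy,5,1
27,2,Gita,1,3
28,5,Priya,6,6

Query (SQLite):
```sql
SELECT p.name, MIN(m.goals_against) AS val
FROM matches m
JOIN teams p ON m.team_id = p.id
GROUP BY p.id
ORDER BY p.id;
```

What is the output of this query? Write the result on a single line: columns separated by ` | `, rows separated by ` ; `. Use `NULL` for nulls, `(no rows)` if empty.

Sensor | 6 ; Widget | 2 ; Frame | 1 ; Chip | 0 ; Panel | 0

Join each matches row to its teams via team_id.
Group joined rows by teams.id; compute MIN(m.goals_against) per group.
  1: ids {10} → MIN(m.goals_against)=6
  2: ids {23, 27} → MIN(m.goals_against)=2
  3: ids {1} → MIN(m.goals_against)=1
  4: ids {4} → MIN(m.goals_against)=0
  5: ids {9, 16, 24, 28} → MIN(m.goals_against)=0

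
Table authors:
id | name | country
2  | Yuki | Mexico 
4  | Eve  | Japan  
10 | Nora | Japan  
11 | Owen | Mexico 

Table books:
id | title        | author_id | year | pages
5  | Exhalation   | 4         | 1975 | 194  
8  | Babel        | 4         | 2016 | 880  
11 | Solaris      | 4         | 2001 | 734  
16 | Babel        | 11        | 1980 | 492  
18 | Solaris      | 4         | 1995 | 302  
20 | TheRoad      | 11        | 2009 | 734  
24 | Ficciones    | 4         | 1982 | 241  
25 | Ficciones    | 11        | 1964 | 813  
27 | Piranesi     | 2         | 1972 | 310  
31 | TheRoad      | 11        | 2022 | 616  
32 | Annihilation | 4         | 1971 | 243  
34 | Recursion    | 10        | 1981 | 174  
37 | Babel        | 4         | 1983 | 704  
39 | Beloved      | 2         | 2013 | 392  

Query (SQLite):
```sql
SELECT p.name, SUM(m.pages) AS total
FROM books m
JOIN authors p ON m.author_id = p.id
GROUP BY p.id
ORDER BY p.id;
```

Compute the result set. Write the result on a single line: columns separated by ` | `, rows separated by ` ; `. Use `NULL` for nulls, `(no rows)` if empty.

Join each books row to its authors via author_id.
Group joined rows by authors.id; compute SUM(m.pages) per group.
  2: ids {27, 39} → SUM(m.pages)=702
  4: ids {5, 8, 11, 18, 24, 32, 37} → SUM(m.pages)=3298
  10: ids {34} → SUM(m.pages)=174
  11: ids {16, 20, 25, 31} → SUM(m.pages)=2655

Yuki | 702 ; Eve | 3298 ; Nora | 174 ; Owen | 2655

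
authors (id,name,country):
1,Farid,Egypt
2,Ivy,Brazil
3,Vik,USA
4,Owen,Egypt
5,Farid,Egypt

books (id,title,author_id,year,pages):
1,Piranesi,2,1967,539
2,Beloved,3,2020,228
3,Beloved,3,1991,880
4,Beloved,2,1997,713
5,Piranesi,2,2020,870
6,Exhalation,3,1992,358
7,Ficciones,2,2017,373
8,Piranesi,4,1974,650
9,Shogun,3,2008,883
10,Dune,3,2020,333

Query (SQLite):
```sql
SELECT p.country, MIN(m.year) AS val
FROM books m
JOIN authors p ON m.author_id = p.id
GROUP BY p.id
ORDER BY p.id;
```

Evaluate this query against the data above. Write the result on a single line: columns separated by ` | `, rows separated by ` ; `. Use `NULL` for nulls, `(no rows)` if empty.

Brazil | 1967 ; USA | 1991 ; Egypt | 1974

Join each books row to its authors via author_id.
Group joined rows by authors.id; compute MIN(m.year) per group.
  2: ids {1, 4, 5, 7} → MIN(m.year)=1967
  3: ids {2, 3, 6, 9, 10} → MIN(m.year)=1991
  4: ids {8} → MIN(m.year)=1974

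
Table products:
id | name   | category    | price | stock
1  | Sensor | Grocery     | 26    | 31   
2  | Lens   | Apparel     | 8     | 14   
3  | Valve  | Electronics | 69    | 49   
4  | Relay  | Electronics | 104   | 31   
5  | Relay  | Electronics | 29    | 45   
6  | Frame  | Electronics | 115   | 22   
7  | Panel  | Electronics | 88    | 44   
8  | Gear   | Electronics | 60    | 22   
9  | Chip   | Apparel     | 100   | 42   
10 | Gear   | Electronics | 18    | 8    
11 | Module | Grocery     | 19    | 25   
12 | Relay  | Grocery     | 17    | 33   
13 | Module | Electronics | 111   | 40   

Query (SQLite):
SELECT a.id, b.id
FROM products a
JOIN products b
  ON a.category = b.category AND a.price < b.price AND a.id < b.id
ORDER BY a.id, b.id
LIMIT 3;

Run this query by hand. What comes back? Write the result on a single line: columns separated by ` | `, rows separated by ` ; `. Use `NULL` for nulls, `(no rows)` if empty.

2 | 9 ; 3 | 4 ; 3 | 6

Pairs (a,b) with same category, a.price < b.price, a.id < b.id.
category groups: Apparel:{2,9} Electronics:{3,4,5,6,7,8,10,13} Grocery:{1,11,12}
Ordered by (a.id, b.id); first 3.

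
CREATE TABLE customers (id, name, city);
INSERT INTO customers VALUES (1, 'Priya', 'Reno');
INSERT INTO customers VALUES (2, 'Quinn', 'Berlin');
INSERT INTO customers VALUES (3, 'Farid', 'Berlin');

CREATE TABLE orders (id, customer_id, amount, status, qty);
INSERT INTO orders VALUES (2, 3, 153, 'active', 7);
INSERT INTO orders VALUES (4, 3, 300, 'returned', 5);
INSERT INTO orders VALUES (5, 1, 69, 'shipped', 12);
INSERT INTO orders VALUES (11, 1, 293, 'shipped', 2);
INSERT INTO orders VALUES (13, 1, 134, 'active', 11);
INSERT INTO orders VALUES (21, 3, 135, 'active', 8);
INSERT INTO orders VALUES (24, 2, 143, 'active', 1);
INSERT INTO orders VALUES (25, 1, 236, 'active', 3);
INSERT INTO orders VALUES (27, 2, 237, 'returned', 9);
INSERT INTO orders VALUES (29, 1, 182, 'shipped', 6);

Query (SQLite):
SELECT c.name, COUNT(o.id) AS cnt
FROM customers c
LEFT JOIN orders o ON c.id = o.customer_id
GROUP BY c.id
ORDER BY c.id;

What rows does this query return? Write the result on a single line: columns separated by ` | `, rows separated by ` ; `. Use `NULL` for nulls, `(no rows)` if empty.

Priya | 5 ; Quinn | 2 ; Farid | 3

LEFT JOIN keeps every customers row; unmatched ones get NULL for orders columns.
Group by customers.id and compute COUNT(o.id). COUNT(col) of an all-NULL group is 0.
  1: ids {5, 11, 13, 25, 29} → COUNT(o.id)=5
  2: ids {24, 27} → COUNT(o.id)=2
  3: ids {2, 4, 21} → COUNT(o.id)=3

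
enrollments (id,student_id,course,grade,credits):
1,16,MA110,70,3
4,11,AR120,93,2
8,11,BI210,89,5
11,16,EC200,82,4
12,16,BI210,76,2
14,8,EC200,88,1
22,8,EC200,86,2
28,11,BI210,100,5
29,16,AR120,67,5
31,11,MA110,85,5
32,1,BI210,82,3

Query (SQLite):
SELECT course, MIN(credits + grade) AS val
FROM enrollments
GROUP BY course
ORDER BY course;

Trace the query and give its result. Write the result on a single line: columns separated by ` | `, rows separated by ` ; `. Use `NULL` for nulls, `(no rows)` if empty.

For each row compute credits + grade.
Group by course; take MIN of the expression per group.
  AR120: ids {4, 29} → MIN(credits + grade)=72
  BI210: ids {8, 12, 28, 32} → MIN(credits + grade)=78
  EC200: ids {11, 14, 22} → MIN(credits + grade)=86
  MA110: ids {1, 31} → MIN(credits + grade)=73

AR120 | 72 ; BI210 | 78 ; EC200 | 86 ; MA110 | 73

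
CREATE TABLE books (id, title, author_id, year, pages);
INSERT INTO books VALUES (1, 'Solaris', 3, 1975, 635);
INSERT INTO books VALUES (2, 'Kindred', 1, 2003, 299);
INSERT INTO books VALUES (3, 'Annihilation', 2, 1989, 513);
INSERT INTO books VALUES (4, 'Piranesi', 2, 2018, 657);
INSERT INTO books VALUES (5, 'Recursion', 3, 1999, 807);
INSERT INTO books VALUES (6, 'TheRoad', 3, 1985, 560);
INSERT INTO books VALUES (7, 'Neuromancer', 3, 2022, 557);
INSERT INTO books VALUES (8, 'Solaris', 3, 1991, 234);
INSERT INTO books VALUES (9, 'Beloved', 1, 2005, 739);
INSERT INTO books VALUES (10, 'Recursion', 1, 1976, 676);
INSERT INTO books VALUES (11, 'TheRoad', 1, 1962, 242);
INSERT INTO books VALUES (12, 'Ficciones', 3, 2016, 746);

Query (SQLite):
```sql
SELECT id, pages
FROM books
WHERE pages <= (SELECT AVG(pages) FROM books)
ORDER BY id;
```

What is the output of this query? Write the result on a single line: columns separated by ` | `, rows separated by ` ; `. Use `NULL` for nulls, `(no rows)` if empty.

Scalar subquery: AVG(pages) over all books rows = 555.416667 (≈; comparison uses full precision).
Keep rows where pages <= that value.

2 | 299 ; 3 | 513 ; 8 | 234 ; 11 | 242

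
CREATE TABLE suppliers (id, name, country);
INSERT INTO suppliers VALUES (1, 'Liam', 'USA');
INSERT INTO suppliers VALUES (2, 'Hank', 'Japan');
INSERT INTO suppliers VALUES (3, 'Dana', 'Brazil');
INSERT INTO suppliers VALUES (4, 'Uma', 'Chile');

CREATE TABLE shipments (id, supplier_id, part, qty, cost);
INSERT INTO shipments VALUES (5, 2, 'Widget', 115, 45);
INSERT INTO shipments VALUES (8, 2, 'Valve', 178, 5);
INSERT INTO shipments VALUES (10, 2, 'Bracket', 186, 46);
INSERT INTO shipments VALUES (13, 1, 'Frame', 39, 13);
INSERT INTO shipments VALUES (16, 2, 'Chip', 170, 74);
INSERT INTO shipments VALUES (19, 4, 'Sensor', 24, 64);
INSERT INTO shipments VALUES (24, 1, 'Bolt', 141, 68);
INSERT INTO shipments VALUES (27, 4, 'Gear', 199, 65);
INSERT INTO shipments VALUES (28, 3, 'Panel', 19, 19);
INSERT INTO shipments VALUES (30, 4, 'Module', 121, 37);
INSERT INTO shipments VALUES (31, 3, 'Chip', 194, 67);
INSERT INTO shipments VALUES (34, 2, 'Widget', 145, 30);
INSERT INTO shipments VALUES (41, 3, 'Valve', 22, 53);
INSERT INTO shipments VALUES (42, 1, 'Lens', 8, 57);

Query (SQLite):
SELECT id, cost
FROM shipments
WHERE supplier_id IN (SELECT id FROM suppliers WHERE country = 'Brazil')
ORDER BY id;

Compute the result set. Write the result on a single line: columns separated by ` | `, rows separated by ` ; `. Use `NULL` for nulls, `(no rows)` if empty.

28 | 19 ; 31 | 67 ; 41 | 53

Inner query: suppliers.id where country = 'Brazil'.
Outer: keep shipments rows whose supplier_id is in that set.
Inner query → {3}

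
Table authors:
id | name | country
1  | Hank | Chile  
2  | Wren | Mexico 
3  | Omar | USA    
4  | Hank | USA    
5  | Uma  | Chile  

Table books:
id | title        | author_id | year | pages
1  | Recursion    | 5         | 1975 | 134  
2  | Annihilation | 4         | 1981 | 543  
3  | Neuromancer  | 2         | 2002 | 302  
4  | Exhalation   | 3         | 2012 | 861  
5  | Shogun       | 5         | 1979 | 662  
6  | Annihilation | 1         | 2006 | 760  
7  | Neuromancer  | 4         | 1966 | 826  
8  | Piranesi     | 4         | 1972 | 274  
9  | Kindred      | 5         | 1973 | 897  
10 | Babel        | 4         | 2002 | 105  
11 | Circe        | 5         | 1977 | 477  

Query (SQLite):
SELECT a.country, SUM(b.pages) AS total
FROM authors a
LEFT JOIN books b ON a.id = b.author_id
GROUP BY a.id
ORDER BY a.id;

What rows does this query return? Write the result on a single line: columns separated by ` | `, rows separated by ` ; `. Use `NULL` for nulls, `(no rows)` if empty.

Chile | 760 ; Mexico | 302 ; USA | 861 ; USA | 1748 ; Chile | 2170

LEFT JOIN keeps every authors row; unmatched ones get NULL for books columns.
Group by authors.id and compute SUM(b.pages). SUM over an all-NULL group is NULL.
  1: ids {6} → SUM(b.pages)=760
  2: ids {3} → SUM(b.pages)=302
  3: ids {4} → SUM(b.pages)=861
  4: ids {2, 7, 8, 10} → SUM(b.pages)=1748
  5: ids {1, 5, 9, 11} → SUM(b.pages)=2170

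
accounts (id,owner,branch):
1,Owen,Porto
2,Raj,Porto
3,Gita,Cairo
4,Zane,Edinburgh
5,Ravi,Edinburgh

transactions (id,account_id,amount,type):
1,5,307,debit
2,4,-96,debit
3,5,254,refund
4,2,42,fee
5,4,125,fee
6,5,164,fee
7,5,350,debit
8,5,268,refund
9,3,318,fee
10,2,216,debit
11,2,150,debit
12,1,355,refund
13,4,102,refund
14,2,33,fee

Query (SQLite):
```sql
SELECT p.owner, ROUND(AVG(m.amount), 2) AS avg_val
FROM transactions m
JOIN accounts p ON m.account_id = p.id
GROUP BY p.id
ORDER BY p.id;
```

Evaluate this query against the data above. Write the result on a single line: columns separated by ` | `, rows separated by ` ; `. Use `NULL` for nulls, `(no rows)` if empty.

Owen | 355 ; Raj | 110.25 ; Gita | 318 ; Zane | 43.67 ; Ravi | 268.6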